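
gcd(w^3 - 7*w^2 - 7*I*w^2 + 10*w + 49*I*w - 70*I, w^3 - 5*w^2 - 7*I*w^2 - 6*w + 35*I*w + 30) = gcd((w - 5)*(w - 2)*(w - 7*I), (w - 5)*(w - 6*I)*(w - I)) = w - 5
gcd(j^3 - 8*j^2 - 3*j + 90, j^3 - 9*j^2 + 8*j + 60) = j^2 - 11*j + 30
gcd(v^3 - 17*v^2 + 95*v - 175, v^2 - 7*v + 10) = v - 5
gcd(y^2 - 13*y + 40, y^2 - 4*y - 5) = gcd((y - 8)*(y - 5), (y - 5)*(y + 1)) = y - 5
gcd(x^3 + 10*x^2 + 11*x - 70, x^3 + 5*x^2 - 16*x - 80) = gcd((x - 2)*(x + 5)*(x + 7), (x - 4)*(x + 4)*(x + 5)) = x + 5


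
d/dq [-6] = 0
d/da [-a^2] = -2*a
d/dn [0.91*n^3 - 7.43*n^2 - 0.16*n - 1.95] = 2.73*n^2 - 14.86*n - 0.16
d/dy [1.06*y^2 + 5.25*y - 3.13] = 2.12*y + 5.25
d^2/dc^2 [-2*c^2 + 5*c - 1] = -4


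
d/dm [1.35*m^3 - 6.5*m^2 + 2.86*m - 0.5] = 4.05*m^2 - 13.0*m + 2.86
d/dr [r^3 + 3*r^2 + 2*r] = 3*r^2 + 6*r + 2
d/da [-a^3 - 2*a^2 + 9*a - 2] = -3*a^2 - 4*a + 9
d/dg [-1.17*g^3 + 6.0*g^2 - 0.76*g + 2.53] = -3.51*g^2 + 12.0*g - 0.76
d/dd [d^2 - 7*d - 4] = 2*d - 7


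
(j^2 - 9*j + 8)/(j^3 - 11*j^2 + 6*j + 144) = (j - 1)/(j^2 - 3*j - 18)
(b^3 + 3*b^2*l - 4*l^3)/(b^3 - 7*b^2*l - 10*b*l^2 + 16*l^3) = (b + 2*l)/(b - 8*l)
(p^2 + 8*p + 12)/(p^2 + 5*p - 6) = (p + 2)/(p - 1)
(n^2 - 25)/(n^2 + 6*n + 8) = (n^2 - 25)/(n^2 + 6*n + 8)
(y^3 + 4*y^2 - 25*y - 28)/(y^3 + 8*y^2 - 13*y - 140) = (y + 1)/(y + 5)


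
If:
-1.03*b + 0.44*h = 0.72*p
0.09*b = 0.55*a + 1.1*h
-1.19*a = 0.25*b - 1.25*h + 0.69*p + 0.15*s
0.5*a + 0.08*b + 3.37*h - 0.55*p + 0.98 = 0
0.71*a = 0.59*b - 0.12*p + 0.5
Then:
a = 10.35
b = 8.56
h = -4.48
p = -14.98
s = -64.76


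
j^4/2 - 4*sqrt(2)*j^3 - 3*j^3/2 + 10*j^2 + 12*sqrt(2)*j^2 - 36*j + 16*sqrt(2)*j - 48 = (j/2 + 1/2)*(j - 4)*(j - 6*sqrt(2))*(j - 2*sqrt(2))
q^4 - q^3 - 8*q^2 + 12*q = q*(q - 2)^2*(q + 3)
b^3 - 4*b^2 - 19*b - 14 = (b - 7)*(b + 1)*(b + 2)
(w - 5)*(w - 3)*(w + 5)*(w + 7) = w^4 + 4*w^3 - 46*w^2 - 100*w + 525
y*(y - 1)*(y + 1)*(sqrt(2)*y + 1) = sqrt(2)*y^4 + y^3 - sqrt(2)*y^2 - y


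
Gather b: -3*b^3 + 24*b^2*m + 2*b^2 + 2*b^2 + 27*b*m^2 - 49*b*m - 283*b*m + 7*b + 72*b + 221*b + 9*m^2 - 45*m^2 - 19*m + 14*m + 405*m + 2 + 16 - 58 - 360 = -3*b^3 + b^2*(24*m + 4) + b*(27*m^2 - 332*m + 300) - 36*m^2 + 400*m - 400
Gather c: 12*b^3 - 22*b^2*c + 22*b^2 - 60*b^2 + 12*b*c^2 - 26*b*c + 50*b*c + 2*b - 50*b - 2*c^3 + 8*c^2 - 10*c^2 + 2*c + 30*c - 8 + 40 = 12*b^3 - 38*b^2 - 48*b - 2*c^3 + c^2*(12*b - 2) + c*(-22*b^2 + 24*b + 32) + 32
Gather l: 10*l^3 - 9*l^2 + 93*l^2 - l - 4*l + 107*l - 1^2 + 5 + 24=10*l^3 + 84*l^2 + 102*l + 28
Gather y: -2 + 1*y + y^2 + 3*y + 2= y^2 + 4*y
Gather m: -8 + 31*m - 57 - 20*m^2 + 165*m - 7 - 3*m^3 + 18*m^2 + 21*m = -3*m^3 - 2*m^2 + 217*m - 72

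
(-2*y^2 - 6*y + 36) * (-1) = 2*y^2 + 6*y - 36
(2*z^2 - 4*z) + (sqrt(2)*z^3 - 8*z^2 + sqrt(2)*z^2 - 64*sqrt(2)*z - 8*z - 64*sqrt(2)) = sqrt(2)*z^3 - 6*z^2 + sqrt(2)*z^2 - 64*sqrt(2)*z - 12*z - 64*sqrt(2)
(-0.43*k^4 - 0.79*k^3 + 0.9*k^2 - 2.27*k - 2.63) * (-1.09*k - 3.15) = 0.4687*k^5 + 2.2156*k^4 + 1.5075*k^3 - 0.3607*k^2 + 10.0172*k + 8.2845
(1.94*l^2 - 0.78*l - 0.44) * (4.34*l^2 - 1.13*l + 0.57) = 8.4196*l^4 - 5.5774*l^3 + 0.0775999999999999*l^2 + 0.0526*l - 0.2508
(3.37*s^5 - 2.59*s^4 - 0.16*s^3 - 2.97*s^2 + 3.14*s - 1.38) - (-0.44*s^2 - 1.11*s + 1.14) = 3.37*s^5 - 2.59*s^4 - 0.16*s^3 - 2.53*s^2 + 4.25*s - 2.52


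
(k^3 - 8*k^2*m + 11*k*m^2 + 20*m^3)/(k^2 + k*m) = k - 9*m + 20*m^2/k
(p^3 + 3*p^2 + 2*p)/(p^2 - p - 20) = p*(p^2 + 3*p + 2)/(p^2 - p - 20)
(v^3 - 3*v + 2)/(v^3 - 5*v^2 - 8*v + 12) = (v - 1)/(v - 6)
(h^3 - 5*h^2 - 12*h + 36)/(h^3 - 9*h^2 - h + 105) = (h^2 - 8*h + 12)/(h^2 - 12*h + 35)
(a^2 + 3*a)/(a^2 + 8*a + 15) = a/(a + 5)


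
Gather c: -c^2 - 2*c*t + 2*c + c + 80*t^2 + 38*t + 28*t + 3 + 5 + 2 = -c^2 + c*(3 - 2*t) + 80*t^2 + 66*t + 10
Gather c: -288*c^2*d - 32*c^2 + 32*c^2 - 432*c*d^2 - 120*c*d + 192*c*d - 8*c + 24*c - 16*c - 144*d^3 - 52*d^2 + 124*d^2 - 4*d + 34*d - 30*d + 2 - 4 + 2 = -288*c^2*d + c*(-432*d^2 + 72*d) - 144*d^3 + 72*d^2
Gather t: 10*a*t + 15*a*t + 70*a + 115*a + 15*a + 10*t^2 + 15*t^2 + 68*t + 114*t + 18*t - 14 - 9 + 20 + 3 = 200*a + 25*t^2 + t*(25*a + 200)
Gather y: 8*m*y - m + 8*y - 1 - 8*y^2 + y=-m - 8*y^2 + y*(8*m + 9) - 1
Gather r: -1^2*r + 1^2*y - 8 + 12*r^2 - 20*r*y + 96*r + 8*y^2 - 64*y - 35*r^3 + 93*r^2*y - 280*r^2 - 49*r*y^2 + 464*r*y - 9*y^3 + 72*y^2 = -35*r^3 + r^2*(93*y - 268) + r*(-49*y^2 + 444*y + 95) - 9*y^3 + 80*y^2 - 63*y - 8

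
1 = 1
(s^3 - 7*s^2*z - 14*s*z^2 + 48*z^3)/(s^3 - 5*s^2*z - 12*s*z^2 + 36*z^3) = (-s + 8*z)/(-s + 6*z)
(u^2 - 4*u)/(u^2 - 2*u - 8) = u/(u + 2)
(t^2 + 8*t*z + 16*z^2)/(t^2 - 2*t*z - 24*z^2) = (-t - 4*z)/(-t + 6*z)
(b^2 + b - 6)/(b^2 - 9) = (b - 2)/(b - 3)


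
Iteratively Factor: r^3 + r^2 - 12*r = (r - 3)*(r^2 + 4*r) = (r - 3)*(r + 4)*(r)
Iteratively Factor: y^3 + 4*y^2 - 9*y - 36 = (y - 3)*(y^2 + 7*y + 12) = (y - 3)*(y + 3)*(y + 4)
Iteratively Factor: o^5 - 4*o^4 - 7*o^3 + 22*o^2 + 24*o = (o - 3)*(o^4 - o^3 - 10*o^2 - 8*o) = o*(o - 3)*(o^3 - o^2 - 10*o - 8) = o*(o - 4)*(o - 3)*(o^2 + 3*o + 2) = o*(o - 4)*(o - 3)*(o + 1)*(o + 2)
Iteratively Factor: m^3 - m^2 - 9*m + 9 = (m - 1)*(m^2 - 9) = (m - 3)*(m - 1)*(m + 3)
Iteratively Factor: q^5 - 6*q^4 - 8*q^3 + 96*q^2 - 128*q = (q + 4)*(q^4 - 10*q^3 + 32*q^2 - 32*q) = (q - 4)*(q + 4)*(q^3 - 6*q^2 + 8*q) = (q - 4)*(q - 2)*(q + 4)*(q^2 - 4*q) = q*(q - 4)*(q - 2)*(q + 4)*(q - 4)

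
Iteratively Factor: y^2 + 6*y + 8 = (y + 4)*(y + 2)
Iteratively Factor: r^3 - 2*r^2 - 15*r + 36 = (r - 3)*(r^2 + r - 12) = (r - 3)*(r + 4)*(r - 3)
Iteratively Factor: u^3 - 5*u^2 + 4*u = (u)*(u^2 - 5*u + 4) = u*(u - 4)*(u - 1)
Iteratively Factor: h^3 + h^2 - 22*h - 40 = (h - 5)*(h^2 + 6*h + 8) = (h - 5)*(h + 4)*(h + 2)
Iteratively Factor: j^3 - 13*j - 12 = (j - 4)*(j^2 + 4*j + 3) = (j - 4)*(j + 1)*(j + 3)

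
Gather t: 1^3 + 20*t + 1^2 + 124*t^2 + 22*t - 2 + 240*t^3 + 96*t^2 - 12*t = 240*t^3 + 220*t^2 + 30*t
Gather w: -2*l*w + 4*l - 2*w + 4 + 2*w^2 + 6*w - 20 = 4*l + 2*w^2 + w*(4 - 2*l) - 16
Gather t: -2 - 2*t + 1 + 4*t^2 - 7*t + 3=4*t^2 - 9*t + 2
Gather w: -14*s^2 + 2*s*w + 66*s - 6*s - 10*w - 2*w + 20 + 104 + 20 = -14*s^2 + 60*s + w*(2*s - 12) + 144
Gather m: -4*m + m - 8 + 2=-3*m - 6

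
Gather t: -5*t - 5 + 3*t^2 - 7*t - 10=3*t^2 - 12*t - 15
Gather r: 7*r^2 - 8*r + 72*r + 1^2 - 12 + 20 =7*r^2 + 64*r + 9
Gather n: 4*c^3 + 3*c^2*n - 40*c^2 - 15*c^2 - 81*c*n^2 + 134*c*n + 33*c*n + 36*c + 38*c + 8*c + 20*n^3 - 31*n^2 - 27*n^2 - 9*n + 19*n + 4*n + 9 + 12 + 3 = 4*c^3 - 55*c^2 + 82*c + 20*n^3 + n^2*(-81*c - 58) + n*(3*c^2 + 167*c + 14) + 24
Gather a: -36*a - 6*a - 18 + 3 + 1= -42*a - 14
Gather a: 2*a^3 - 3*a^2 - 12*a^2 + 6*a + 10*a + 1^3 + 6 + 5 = 2*a^3 - 15*a^2 + 16*a + 12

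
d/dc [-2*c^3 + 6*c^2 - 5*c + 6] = -6*c^2 + 12*c - 5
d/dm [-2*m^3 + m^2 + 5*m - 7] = -6*m^2 + 2*m + 5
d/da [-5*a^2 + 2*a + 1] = 2 - 10*a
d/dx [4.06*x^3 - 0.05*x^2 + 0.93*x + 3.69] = 12.18*x^2 - 0.1*x + 0.93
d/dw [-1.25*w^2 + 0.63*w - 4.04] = 0.63 - 2.5*w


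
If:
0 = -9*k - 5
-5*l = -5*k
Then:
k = -5/9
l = -5/9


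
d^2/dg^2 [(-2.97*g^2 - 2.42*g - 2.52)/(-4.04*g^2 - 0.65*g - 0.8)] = (-5.6843418860808e-14*g^4 + 63.398104*g^3 + 189.188352*g^2 - 7.22352000000001*g - 12.87508)/(65.939264*g^6 + 31.82712*g^5 + 44.29254*g^4 + 12.879425*g^3 + 8.7708*g^2 + 1.248*g + 0.512)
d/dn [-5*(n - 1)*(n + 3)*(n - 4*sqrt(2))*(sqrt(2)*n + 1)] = -20*sqrt(2)*n^3 - 30*sqrt(2)*n^2 + 105*n^2 + 70*sqrt(2)*n + 140*n - 105 + 40*sqrt(2)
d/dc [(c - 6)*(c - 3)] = 2*c - 9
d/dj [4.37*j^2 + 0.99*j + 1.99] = 8.74*j + 0.99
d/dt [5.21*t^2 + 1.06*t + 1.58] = 10.42*t + 1.06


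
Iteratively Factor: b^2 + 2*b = (b + 2)*(b)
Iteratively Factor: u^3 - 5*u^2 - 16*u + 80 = (u - 5)*(u^2 - 16) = (u - 5)*(u + 4)*(u - 4)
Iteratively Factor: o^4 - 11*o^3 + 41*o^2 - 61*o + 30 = (o - 3)*(o^3 - 8*o^2 + 17*o - 10) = (o - 5)*(o - 3)*(o^2 - 3*o + 2) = (o - 5)*(o - 3)*(o - 1)*(o - 2)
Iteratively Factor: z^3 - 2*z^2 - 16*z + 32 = (z + 4)*(z^2 - 6*z + 8) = (z - 2)*(z + 4)*(z - 4)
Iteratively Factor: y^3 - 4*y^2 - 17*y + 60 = (y + 4)*(y^2 - 8*y + 15) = (y - 3)*(y + 4)*(y - 5)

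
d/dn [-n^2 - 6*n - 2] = -2*n - 6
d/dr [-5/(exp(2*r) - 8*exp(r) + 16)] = 10*(exp(r) - 4)*exp(r)/(exp(2*r) - 8*exp(r) + 16)^2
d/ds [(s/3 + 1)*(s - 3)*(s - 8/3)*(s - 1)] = 4*s^3/3 - 11*s^2/3 - 38*s/9 + 11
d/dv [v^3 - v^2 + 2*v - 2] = 3*v^2 - 2*v + 2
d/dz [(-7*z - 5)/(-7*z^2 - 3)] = 7*(-7*z^2 - 10*z + 3)/(49*z^4 + 42*z^2 + 9)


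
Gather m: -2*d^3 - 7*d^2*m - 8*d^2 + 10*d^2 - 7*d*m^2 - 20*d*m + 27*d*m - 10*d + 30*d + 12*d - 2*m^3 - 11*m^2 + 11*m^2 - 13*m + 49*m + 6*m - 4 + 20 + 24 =-2*d^3 + 2*d^2 - 7*d*m^2 + 32*d - 2*m^3 + m*(-7*d^2 + 7*d + 42) + 40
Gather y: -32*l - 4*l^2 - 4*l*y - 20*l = -4*l^2 - 4*l*y - 52*l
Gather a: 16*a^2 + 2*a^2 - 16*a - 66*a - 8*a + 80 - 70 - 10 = 18*a^2 - 90*a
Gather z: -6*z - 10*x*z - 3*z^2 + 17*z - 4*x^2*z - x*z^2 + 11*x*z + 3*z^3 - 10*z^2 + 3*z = 3*z^3 + z^2*(-x - 13) + z*(-4*x^2 + x + 14)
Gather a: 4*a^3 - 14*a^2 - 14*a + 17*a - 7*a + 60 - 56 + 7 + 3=4*a^3 - 14*a^2 - 4*a + 14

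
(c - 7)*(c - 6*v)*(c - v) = c^3 - 7*c^2*v - 7*c^2 + 6*c*v^2 + 49*c*v - 42*v^2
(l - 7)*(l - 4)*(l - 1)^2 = l^4 - 13*l^3 + 51*l^2 - 67*l + 28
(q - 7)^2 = q^2 - 14*q + 49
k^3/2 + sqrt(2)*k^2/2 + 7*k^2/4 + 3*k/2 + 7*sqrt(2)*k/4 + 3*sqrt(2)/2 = (k/2 + 1)*(k + 3/2)*(k + sqrt(2))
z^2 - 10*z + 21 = (z - 7)*(z - 3)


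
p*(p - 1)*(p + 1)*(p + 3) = p^4 + 3*p^3 - p^2 - 3*p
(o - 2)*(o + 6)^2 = o^3 + 10*o^2 + 12*o - 72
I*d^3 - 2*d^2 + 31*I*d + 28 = (d - 4*I)*(d + 7*I)*(I*d + 1)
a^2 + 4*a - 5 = (a - 1)*(a + 5)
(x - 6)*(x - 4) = x^2 - 10*x + 24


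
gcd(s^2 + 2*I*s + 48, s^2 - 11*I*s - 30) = s - 6*I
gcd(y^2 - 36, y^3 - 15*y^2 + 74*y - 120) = y - 6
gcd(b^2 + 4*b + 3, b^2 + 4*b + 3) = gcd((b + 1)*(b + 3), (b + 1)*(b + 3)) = b^2 + 4*b + 3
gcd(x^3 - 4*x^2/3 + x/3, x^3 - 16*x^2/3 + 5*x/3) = x^2 - x/3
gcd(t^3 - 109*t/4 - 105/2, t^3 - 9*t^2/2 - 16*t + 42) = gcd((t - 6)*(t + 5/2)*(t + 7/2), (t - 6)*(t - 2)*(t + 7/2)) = t^2 - 5*t/2 - 21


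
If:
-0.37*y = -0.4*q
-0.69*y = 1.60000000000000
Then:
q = -2.14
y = -2.32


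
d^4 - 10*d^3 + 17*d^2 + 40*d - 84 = (d - 7)*(d - 3)*(d - 2)*(d + 2)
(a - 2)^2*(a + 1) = a^3 - 3*a^2 + 4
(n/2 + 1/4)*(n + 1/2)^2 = n^3/2 + 3*n^2/4 + 3*n/8 + 1/16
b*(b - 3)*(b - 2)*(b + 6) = b^4 + b^3 - 24*b^2 + 36*b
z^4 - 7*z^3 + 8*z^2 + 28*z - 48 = (z - 4)*(z - 3)*(z - 2)*(z + 2)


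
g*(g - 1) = g^2 - g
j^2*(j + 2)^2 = j^4 + 4*j^3 + 4*j^2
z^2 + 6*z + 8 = (z + 2)*(z + 4)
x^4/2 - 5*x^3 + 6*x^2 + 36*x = x*(x/2 + 1)*(x - 6)^2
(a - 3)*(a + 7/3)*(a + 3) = a^3 + 7*a^2/3 - 9*a - 21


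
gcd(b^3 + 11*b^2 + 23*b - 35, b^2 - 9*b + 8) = b - 1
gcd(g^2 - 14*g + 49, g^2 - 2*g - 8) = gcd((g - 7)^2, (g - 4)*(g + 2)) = 1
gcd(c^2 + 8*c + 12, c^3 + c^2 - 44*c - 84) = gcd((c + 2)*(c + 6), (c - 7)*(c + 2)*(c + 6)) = c^2 + 8*c + 12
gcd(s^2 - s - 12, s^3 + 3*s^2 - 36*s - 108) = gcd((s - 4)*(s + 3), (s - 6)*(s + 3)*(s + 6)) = s + 3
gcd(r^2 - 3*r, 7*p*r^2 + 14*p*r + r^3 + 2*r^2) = r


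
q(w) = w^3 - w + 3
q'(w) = 3*w^2 - 1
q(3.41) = 39.24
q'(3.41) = 33.88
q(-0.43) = 3.35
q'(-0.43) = -0.45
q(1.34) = 4.07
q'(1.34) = 4.39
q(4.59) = 95.11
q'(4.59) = 62.20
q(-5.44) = -152.55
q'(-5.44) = 87.78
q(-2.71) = -14.19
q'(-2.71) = 21.03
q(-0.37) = 3.32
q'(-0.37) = -0.59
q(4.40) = 83.78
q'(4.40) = 57.08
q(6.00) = 213.00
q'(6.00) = 107.00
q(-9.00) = -717.00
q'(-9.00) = 242.00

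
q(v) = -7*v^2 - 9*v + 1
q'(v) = -14*v - 9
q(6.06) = -310.61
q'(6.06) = -93.84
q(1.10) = -17.37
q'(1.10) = -24.40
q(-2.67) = -24.87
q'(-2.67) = 28.38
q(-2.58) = -22.37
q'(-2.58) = 27.12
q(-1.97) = -8.44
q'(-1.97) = 18.58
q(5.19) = -234.26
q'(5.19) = -81.66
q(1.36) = -24.19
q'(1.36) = -28.04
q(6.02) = -306.86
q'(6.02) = -93.28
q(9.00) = -647.00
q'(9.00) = -135.00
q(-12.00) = -899.00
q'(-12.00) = 159.00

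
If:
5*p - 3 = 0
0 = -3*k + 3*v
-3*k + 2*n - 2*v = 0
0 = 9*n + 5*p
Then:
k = -2/15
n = -1/3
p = 3/5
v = -2/15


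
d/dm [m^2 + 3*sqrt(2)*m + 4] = 2*m + 3*sqrt(2)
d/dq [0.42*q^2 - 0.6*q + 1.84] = 0.84*q - 0.6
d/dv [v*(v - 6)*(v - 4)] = 3*v^2 - 20*v + 24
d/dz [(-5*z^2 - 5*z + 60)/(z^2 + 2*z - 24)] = 5*z*(24 - z)/(z^4 + 4*z^3 - 44*z^2 - 96*z + 576)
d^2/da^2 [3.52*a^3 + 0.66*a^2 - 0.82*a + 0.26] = 21.12*a + 1.32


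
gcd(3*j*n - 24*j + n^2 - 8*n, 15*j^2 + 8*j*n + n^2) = 3*j + n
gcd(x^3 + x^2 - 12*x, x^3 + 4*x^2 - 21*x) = x^2 - 3*x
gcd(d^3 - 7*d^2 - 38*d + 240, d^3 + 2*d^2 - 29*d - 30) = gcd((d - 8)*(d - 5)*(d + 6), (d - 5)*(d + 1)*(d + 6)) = d^2 + d - 30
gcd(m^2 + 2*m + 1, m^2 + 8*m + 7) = m + 1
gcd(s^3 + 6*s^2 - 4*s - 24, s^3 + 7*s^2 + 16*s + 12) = s + 2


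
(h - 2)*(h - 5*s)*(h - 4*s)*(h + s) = h^4 - 8*h^3*s - 2*h^3 + 11*h^2*s^2 + 16*h^2*s + 20*h*s^3 - 22*h*s^2 - 40*s^3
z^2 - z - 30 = (z - 6)*(z + 5)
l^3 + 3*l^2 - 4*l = l*(l - 1)*(l + 4)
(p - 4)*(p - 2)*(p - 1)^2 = p^4 - 8*p^3 + 21*p^2 - 22*p + 8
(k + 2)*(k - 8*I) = k^2 + 2*k - 8*I*k - 16*I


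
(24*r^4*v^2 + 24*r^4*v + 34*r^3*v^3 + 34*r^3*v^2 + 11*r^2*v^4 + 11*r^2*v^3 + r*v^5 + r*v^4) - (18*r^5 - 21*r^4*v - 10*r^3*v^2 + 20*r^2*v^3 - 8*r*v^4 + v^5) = -18*r^5 + 24*r^4*v^2 + 45*r^4*v + 34*r^3*v^3 + 44*r^3*v^2 + 11*r^2*v^4 - 9*r^2*v^3 + r*v^5 + 9*r*v^4 - v^5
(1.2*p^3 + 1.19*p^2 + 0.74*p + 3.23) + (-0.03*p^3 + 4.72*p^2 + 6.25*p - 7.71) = 1.17*p^3 + 5.91*p^2 + 6.99*p - 4.48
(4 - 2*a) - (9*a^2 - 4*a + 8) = -9*a^2 + 2*a - 4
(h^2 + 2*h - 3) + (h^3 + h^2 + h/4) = h^3 + 2*h^2 + 9*h/4 - 3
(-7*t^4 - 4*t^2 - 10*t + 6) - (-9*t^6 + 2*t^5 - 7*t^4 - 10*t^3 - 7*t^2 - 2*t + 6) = 9*t^6 - 2*t^5 + 10*t^3 + 3*t^2 - 8*t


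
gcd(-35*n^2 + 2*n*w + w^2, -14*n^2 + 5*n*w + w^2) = 7*n + w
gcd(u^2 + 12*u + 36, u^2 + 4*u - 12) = u + 6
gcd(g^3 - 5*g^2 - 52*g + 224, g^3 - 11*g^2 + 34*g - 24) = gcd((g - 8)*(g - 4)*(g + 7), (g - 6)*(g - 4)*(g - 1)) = g - 4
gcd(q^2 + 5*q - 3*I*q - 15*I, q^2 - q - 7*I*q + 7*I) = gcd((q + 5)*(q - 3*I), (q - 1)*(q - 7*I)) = 1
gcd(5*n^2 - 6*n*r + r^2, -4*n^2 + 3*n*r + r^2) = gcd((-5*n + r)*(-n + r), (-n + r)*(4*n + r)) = -n + r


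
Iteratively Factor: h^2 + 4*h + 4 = (h + 2)*(h + 2)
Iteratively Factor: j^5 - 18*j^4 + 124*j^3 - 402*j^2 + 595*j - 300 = (j - 5)*(j^4 - 13*j^3 + 59*j^2 - 107*j + 60) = (j - 5)*(j - 1)*(j^3 - 12*j^2 + 47*j - 60) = (j - 5)*(j - 4)*(j - 1)*(j^2 - 8*j + 15) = (j - 5)*(j - 4)*(j - 3)*(j - 1)*(j - 5)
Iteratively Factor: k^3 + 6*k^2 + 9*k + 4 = (k + 4)*(k^2 + 2*k + 1) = (k + 1)*(k + 4)*(k + 1)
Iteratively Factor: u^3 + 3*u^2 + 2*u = (u)*(u^2 + 3*u + 2) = u*(u + 2)*(u + 1)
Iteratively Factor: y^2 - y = (y - 1)*(y)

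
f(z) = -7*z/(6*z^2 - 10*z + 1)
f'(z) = -7*z*(10 - 12*z)/(6*z^2 - 10*z + 1)^2 - 7/(6*z^2 - 10*z + 1)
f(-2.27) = 0.29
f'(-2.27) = 0.07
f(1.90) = -3.63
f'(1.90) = 10.80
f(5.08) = -0.34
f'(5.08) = 0.10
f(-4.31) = 0.19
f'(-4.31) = 0.03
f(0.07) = -1.49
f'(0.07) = -62.62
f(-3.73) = 0.21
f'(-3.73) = 0.04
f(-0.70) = 0.45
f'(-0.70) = 0.11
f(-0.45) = 0.47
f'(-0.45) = 0.03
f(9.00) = -0.16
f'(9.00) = 0.02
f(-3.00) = 0.25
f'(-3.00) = 0.05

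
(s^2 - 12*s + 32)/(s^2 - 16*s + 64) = (s - 4)/(s - 8)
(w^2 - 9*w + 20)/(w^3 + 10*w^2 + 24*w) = (w^2 - 9*w + 20)/(w*(w^2 + 10*w + 24))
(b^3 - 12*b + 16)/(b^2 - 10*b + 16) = (b^2 + 2*b - 8)/(b - 8)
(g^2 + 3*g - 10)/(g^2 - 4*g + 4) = (g + 5)/(g - 2)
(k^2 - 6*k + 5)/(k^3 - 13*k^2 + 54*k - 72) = (k^2 - 6*k + 5)/(k^3 - 13*k^2 + 54*k - 72)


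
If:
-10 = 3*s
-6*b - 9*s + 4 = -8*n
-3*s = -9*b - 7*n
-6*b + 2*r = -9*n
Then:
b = 79/57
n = -61/19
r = 707/38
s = -10/3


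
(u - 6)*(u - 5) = u^2 - 11*u + 30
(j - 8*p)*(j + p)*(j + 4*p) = j^3 - 3*j^2*p - 36*j*p^2 - 32*p^3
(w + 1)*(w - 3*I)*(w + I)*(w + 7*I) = w^4 + w^3 + 5*I*w^3 + 17*w^2 + 5*I*w^2 + 17*w + 21*I*w + 21*I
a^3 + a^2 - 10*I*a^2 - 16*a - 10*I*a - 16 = (a + 1)*(a - 8*I)*(a - 2*I)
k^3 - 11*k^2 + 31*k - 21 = (k - 7)*(k - 3)*(k - 1)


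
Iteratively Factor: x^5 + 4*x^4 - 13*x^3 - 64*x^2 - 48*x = (x)*(x^4 + 4*x^3 - 13*x^2 - 64*x - 48) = x*(x + 1)*(x^3 + 3*x^2 - 16*x - 48) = x*(x + 1)*(x + 4)*(x^2 - x - 12) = x*(x - 4)*(x + 1)*(x + 4)*(x + 3)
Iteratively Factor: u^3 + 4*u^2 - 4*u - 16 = (u + 4)*(u^2 - 4) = (u + 2)*(u + 4)*(u - 2)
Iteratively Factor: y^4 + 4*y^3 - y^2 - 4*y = (y)*(y^3 + 4*y^2 - y - 4) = y*(y + 4)*(y^2 - 1) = y*(y - 1)*(y + 4)*(y + 1)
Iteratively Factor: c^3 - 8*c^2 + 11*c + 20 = (c - 4)*(c^2 - 4*c - 5) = (c - 4)*(c + 1)*(c - 5)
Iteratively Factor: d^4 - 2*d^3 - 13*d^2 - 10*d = (d)*(d^3 - 2*d^2 - 13*d - 10) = d*(d + 2)*(d^2 - 4*d - 5) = d*(d + 1)*(d + 2)*(d - 5)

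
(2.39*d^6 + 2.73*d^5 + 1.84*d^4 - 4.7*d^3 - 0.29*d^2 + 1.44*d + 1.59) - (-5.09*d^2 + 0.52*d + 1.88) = 2.39*d^6 + 2.73*d^5 + 1.84*d^4 - 4.7*d^3 + 4.8*d^2 + 0.92*d - 0.29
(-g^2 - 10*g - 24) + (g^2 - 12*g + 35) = 11 - 22*g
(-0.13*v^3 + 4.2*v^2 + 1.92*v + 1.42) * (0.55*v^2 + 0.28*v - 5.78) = -0.0715*v^5 + 2.2736*v^4 + 2.9834*v^3 - 22.9574*v^2 - 10.7*v - 8.2076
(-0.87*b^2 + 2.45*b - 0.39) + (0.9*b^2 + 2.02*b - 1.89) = 0.03*b^2 + 4.47*b - 2.28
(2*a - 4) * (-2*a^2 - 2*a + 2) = -4*a^3 + 4*a^2 + 12*a - 8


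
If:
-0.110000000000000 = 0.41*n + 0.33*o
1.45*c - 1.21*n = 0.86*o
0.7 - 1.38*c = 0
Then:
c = 0.51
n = 7.22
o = -9.31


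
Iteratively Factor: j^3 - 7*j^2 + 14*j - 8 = (j - 1)*(j^2 - 6*j + 8) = (j - 2)*(j - 1)*(j - 4)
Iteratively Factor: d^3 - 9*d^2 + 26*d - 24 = (d - 2)*(d^2 - 7*d + 12) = (d - 4)*(d - 2)*(d - 3)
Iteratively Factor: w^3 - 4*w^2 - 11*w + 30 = (w - 2)*(w^2 - 2*w - 15) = (w - 2)*(w + 3)*(w - 5)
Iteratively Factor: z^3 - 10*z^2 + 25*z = (z - 5)*(z^2 - 5*z) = z*(z - 5)*(z - 5)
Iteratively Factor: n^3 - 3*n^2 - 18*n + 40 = (n + 4)*(n^2 - 7*n + 10) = (n - 2)*(n + 4)*(n - 5)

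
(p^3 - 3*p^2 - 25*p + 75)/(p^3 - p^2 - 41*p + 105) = (p + 5)/(p + 7)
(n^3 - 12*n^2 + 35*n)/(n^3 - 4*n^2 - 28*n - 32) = n*(-n^2 + 12*n - 35)/(-n^3 + 4*n^2 + 28*n + 32)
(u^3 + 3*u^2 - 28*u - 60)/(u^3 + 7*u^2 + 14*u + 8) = (u^2 + u - 30)/(u^2 + 5*u + 4)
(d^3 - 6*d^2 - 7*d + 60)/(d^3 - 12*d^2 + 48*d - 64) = (d^2 - 2*d - 15)/(d^2 - 8*d + 16)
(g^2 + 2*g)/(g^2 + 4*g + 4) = g/(g + 2)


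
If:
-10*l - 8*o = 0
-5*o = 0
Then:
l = 0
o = 0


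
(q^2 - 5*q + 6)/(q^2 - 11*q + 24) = (q - 2)/(q - 8)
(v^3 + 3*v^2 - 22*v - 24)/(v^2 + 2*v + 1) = (v^2 + 2*v - 24)/(v + 1)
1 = 1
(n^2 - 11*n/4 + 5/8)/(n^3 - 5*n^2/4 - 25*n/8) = (4*n - 1)/(n*(4*n + 5))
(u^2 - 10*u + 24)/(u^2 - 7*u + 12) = (u - 6)/(u - 3)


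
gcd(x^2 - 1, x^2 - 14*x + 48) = 1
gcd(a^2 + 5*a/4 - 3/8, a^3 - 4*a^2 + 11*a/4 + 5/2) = 1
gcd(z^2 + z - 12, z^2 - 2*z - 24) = z + 4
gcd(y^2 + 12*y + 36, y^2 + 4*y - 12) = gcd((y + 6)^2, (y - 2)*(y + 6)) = y + 6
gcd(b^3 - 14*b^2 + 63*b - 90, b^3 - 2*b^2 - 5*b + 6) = b - 3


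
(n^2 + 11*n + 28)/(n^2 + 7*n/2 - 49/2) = 2*(n + 4)/(2*n - 7)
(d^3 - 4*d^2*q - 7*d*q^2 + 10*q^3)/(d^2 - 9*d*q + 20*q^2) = (-d^2 - d*q + 2*q^2)/(-d + 4*q)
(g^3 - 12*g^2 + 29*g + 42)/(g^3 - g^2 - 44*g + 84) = (g^2 - 6*g - 7)/(g^2 + 5*g - 14)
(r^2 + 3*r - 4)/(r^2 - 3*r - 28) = (r - 1)/(r - 7)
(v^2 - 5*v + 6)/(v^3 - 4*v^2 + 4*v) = (v - 3)/(v*(v - 2))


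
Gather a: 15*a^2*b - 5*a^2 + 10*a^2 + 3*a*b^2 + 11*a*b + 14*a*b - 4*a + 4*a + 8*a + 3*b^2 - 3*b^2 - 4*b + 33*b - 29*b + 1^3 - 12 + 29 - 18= a^2*(15*b + 5) + a*(3*b^2 + 25*b + 8)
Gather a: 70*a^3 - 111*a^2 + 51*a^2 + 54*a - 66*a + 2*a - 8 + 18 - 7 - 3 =70*a^3 - 60*a^2 - 10*a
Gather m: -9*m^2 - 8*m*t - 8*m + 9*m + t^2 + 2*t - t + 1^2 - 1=-9*m^2 + m*(1 - 8*t) + t^2 + t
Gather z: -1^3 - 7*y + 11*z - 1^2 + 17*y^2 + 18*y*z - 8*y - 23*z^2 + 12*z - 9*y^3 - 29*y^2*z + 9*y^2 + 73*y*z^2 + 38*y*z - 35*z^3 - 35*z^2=-9*y^3 + 26*y^2 - 15*y - 35*z^3 + z^2*(73*y - 58) + z*(-29*y^2 + 56*y + 23) - 2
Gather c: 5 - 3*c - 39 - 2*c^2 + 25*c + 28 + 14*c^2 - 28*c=12*c^2 - 6*c - 6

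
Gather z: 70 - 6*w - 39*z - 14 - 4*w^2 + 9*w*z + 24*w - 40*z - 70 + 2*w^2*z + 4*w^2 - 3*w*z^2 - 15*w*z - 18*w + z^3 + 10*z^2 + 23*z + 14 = z^3 + z^2*(10 - 3*w) + z*(2*w^2 - 6*w - 56)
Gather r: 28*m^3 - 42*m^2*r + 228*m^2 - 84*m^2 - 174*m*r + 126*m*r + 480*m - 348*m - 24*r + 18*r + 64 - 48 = 28*m^3 + 144*m^2 + 132*m + r*(-42*m^2 - 48*m - 6) + 16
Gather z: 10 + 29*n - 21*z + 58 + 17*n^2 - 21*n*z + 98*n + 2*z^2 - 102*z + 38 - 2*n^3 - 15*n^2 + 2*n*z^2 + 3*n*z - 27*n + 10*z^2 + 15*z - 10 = -2*n^3 + 2*n^2 + 100*n + z^2*(2*n + 12) + z*(-18*n - 108) + 96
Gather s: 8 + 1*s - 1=s + 7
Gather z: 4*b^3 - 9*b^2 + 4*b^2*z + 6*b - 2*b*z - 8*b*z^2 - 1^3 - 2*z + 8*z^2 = 4*b^3 - 9*b^2 + 6*b + z^2*(8 - 8*b) + z*(4*b^2 - 2*b - 2) - 1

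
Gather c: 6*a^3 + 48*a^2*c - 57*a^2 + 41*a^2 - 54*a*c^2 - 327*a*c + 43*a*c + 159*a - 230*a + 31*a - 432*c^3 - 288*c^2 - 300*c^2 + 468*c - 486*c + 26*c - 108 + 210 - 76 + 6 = 6*a^3 - 16*a^2 - 40*a - 432*c^3 + c^2*(-54*a - 588) + c*(48*a^2 - 284*a + 8) + 32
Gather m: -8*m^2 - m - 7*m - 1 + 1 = -8*m^2 - 8*m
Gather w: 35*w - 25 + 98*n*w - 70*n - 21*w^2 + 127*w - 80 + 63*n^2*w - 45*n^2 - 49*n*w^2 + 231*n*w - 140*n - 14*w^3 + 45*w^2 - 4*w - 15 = -45*n^2 - 210*n - 14*w^3 + w^2*(24 - 49*n) + w*(63*n^2 + 329*n + 158) - 120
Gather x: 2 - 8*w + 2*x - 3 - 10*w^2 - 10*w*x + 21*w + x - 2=-10*w^2 + 13*w + x*(3 - 10*w) - 3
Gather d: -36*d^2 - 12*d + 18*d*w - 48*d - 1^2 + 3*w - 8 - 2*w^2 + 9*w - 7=-36*d^2 + d*(18*w - 60) - 2*w^2 + 12*w - 16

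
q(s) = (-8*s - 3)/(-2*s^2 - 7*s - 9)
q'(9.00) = -0.02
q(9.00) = 0.32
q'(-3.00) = -1.58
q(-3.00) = -3.50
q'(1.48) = -0.00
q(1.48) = 0.63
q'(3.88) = -0.05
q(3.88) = 0.51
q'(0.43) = 0.28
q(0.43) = 0.52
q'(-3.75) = -1.09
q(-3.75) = -2.48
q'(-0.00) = 0.63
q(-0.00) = 0.33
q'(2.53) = -0.05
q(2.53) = 0.59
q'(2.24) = -0.05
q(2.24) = 0.60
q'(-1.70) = 3.03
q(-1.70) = -3.68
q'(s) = (-8*s - 3)*(4*s + 7)/(-2*s^2 - 7*s - 9)^2 - 8/(-2*s^2 - 7*s - 9) = (-16*s^2 - 12*s + 51)/(4*s^4 + 28*s^3 + 85*s^2 + 126*s + 81)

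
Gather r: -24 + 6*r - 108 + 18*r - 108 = 24*r - 240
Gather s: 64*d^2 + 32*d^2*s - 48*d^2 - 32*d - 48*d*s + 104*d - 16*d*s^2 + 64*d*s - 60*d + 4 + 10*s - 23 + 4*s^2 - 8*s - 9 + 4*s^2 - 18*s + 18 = 16*d^2 + 12*d + s^2*(8 - 16*d) + s*(32*d^2 + 16*d - 16) - 10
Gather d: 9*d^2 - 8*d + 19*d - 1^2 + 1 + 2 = 9*d^2 + 11*d + 2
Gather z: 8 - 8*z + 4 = 12 - 8*z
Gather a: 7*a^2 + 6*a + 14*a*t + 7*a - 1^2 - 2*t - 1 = 7*a^2 + a*(14*t + 13) - 2*t - 2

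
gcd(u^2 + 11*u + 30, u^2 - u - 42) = u + 6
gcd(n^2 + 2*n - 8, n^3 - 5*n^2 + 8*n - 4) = n - 2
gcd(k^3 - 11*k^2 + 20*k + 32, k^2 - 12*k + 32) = k^2 - 12*k + 32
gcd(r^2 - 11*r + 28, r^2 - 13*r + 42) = r - 7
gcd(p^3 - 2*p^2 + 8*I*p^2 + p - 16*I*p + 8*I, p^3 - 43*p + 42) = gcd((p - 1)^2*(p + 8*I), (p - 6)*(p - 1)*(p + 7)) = p - 1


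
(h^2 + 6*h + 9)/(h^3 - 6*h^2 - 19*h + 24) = (h + 3)/(h^2 - 9*h + 8)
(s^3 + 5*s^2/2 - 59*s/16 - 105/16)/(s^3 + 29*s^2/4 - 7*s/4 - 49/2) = (4*s^2 + 17*s + 15)/(4*(s^2 + 9*s + 14))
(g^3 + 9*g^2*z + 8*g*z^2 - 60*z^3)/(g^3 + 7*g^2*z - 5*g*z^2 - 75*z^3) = (-g^2 - 4*g*z + 12*z^2)/(-g^2 - 2*g*z + 15*z^2)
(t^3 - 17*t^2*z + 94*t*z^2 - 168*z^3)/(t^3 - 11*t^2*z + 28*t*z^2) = (t - 6*z)/t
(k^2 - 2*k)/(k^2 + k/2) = 2*(k - 2)/(2*k + 1)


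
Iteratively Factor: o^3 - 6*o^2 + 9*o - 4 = (o - 4)*(o^2 - 2*o + 1) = (o - 4)*(o - 1)*(o - 1)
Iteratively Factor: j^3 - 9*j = (j)*(j^2 - 9) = j*(j + 3)*(j - 3)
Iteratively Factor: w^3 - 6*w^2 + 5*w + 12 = (w - 4)*(w^2 - 2*w - 3) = (w - 4)*(w - 3)*(w + 1)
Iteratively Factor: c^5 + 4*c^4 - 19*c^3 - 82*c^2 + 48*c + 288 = (c + 3)*(c^4 + c^3 - 22*c^2 - 16*c + 96) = (c + 3)^2*(c^3 - 2*c^2 - 16*c + 32) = (c - 4)*(c + 3)^2*(c^2 + 2*c - 8) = (c - 4)*(c + 3)^2*(c + 4)*(c - 2)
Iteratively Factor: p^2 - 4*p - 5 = (p + 1)*(p - 5)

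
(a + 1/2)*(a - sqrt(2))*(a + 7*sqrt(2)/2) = a^3 + a^2/2 + 5*sqrt(2)*a^2/2 - 7*a + 5*sqrt(2)*a/4 - 7/2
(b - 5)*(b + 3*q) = b^2 + 3*b*q - 5*b - 15*q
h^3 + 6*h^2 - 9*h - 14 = (h - 2)*(h + 1)*(h + 7)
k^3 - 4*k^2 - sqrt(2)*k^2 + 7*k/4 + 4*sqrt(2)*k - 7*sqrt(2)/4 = (k - 7/2)*(k - 1/2)*(k - sqrt(2))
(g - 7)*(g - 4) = g^2 - 11*g + 28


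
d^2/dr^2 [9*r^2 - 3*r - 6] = 18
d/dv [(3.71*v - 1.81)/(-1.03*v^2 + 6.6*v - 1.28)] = (3.8213*v^2 - 3.7286*v + 7.1972)/(1.0609*v^4 - 13.596*v^3 + 46.1968*v^2 - 16.896*v + 1.6384)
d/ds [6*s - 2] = 6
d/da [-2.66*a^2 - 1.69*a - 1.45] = -5.32*a - 1.69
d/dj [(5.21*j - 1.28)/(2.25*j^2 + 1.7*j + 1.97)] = (-11.7225*j^2 + 5.76*j + 12.4397)/(5.0625*j^4 + 7.65*j^3 + 11.755*j^2 + 6.698*j + 3.8809)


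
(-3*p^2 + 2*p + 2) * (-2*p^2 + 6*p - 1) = 6*p^4 - 22*p^3 + 11*p^2 + 10*p - 2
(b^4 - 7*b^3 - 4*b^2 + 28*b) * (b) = b^5 - 7*b^4 - 4*b^3 + 28*b^2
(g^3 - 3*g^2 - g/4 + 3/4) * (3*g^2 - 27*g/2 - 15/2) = 3*g^5 - 45*g^4/2 + 129*g^3/4 + 225*g^2/8 - 33*g/4 - 45/8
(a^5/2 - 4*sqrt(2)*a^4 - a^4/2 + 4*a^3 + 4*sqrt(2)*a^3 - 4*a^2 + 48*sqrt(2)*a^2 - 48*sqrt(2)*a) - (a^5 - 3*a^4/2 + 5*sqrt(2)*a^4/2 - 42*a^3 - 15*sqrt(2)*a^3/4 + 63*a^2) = -a^5/2 - 13*sqrt(2)*a^4/2 + a^4 + 31*sqrt(2)*a^3/4 + 46*a^3 - 67*a^2 + 48*sqrt(2)*a^2 - 48*sqrt(2)*a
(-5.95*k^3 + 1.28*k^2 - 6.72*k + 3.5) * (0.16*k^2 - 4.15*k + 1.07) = -0.952*k^5 + 24.8973*k^4 - 12.7537*k^3 + 29.8176*k^2 - 21.7154*k + 3.745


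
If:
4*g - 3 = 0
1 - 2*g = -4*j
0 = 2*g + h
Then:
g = 3/4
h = -3/2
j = 1/8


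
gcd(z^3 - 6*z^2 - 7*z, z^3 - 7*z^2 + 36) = 1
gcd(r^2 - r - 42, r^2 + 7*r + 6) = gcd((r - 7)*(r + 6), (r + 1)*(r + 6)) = r + 6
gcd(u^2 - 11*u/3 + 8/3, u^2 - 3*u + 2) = u - 1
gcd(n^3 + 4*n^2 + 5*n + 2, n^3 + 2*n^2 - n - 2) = n^2 + 3*n + 2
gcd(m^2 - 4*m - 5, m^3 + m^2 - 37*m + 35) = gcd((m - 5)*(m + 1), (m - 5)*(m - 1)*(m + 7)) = m - 5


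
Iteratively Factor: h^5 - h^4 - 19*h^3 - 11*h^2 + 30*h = (h - 5)*(h^4 + 4*h^3 + h^2 - 6*h) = (h - 5)*(h - 1)*(h^3 + 5*h^2 + 6*h) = (h - 5)*(h - 1)*(h + 2)*(h^2 + 3*h) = (h - 5)*(h - 1)*(h + 2)*(h + 3)*(h)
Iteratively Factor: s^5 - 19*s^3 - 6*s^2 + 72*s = (s + 3)*(s^4 - 3*s^3 - 10*s^2 + 24*s) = (s - 2)*(s + 3)*(s^3 - s^2 - 12*s) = (s - 4)*(s - 2)*(s + 3)*(s^2 + 3*s) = (s - 4)*(s - 2)*(s + 3)^2*(s)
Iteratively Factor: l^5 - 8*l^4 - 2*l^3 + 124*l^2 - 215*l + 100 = (l - 1)*(l^4 - 7*l^3 - 9*l^2 + 115*l - 100) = (l - 1)*(l + 4)*(l^3 - 11*l^2 + 35*l - 25) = (l - 5)*(l - 1)*(l + 4)*(l^2 - 6*l + 5) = (l - 5)^2*(l - 1)*(l + 4)*(l - 1)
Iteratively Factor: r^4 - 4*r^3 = (r - 4)*(r^3) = r*(r - 4)*(r^2) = r^2*(r - 4)*(r)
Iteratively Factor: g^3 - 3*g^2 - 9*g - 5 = (g - 5)*(g^2 + 2*g + 1) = (g - 5)*(g + 1)*(g + 1)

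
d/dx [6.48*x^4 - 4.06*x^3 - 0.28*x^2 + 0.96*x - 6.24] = 25.92*x^3 - 12.18*x^2 - 0.56*x + 0.96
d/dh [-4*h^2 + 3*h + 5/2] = 3 - 8*h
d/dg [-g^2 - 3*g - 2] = -2*g - 3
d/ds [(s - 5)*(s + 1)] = 2*s - 4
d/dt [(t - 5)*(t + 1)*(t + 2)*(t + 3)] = 4*t^3 + 3*t^2 - 38*t - 49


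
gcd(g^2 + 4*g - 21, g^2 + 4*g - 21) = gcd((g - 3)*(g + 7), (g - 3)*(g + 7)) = g^2 + 4*g - 21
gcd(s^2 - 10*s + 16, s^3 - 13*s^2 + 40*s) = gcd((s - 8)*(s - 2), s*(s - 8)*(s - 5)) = s - 8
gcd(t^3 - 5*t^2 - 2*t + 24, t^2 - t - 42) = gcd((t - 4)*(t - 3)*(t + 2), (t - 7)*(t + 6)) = 1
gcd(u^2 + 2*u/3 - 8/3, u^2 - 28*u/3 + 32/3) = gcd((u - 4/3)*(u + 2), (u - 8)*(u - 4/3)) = u - 4/3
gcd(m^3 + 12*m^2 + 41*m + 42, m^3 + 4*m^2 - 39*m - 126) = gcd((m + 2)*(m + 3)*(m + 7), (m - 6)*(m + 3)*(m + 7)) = m^2 + 10*m + 21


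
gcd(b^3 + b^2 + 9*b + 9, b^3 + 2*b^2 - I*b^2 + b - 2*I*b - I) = b + 1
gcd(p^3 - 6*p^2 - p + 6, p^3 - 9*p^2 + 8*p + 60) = p - 6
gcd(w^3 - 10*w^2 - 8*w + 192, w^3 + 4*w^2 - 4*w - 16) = w + 4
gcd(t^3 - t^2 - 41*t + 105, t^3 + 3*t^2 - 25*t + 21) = t^2 + 4*t - 21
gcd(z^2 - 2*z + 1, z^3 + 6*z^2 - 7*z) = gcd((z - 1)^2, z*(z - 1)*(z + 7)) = z - 1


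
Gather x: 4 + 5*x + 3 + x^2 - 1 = x^2 + 5*x + 6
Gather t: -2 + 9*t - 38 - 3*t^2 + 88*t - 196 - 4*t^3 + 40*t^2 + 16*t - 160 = -4*t^3 + 37*t^2 + 113*t - 396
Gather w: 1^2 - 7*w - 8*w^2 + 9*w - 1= -8*w^2 + 2*w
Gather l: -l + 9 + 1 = 10 - l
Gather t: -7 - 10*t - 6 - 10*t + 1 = -20*t - 12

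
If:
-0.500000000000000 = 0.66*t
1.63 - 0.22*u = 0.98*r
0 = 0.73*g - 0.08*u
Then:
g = 0.10958904109589*u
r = 1.66326530612245 - 0.224489795918367*u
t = -0.76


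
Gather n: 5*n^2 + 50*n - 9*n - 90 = 5*n^2 + 41*n - 90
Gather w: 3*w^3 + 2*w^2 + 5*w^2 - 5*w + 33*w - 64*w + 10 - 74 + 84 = 3*w^3 + 7*w^2 - 36*w + 20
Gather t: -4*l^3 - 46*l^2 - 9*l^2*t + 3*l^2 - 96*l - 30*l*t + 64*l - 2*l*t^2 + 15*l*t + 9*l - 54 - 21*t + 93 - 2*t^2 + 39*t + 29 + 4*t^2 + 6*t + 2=-4*l^3 - 43*l^2 - 23*l + t^2*(2 - 2*l) + t*(-9*l^2 - 15*l + 24) + 70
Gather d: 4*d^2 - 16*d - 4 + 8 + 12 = 4*d^2 - 16*d + 16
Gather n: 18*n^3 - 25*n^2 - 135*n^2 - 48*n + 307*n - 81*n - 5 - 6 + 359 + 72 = 18*n^3 - 160*n^2 + 178*n + 420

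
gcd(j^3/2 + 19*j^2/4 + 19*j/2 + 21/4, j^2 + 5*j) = 1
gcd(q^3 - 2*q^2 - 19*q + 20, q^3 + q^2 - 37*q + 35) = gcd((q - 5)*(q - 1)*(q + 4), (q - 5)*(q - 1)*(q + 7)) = q^2 - 6*q + 5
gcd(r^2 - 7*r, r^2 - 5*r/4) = r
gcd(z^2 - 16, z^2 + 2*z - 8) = z + 4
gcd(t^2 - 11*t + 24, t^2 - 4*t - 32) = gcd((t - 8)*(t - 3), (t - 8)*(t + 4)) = t - 8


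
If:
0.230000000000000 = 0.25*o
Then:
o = 0.92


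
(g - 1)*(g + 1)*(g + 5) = g^3 + 5*g^2 - g - 5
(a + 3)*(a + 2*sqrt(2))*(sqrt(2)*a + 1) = sqrt(2)*a^3 + 3*sqrt(2)*a^2 + 5*a^2 + 2*sqrt(2)*a + 15*a + 6*sqrt(2)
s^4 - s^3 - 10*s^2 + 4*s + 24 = (s - 3)*(s - 2)*(s + 2)^2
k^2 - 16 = (k - 4)*(k + 4)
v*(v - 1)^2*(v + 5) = v^4 + 3*v^3 - 9*v^2 + 5*v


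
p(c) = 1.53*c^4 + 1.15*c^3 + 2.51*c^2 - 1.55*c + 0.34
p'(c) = 6.12*c^3 + 3.45*c^2 + 5.02*c - 1.55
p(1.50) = 15.29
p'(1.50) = 34.40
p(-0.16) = 0.65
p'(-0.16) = -2.29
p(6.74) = 3613.44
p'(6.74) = 2062.84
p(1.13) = 5.95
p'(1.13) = 17.36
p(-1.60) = 14.56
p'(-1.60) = -25.82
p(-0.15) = 0.63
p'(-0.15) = -2.25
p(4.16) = 578.33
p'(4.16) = 519.62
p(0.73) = 1.43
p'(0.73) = 6.33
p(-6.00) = 1834.48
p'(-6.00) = -1229.39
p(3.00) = 173.26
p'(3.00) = 209.80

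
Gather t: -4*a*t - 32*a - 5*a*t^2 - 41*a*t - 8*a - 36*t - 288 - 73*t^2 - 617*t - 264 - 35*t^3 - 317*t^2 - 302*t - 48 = -40*a - 35*t^3 + t^2*(-5*a - 390) + t*(-45*a - 955) - 600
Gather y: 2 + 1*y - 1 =y + 1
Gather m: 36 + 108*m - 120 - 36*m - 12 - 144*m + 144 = 48 - 72*m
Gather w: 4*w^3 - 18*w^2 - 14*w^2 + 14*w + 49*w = 4*w^3 - 32*w^2 + 63*w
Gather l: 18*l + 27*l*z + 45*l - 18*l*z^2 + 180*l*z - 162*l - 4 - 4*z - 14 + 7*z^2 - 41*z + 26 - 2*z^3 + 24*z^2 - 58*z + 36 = l*(-18*z^2 + 207*z - 99) - 2*z^3 + 31*z^2 - 103*z + 44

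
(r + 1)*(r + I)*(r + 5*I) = r^3 + r^2 + 6*I*r^2 - 5*r + 6*I*r - 5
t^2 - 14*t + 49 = (t - 7)^2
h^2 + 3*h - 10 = (h - 2)*(h + 5)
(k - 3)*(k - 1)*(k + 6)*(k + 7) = k^4 + 9*k^3 - 7*k^2 - 129*k + 126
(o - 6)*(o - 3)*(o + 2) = o^3 - 7*o^2 + 36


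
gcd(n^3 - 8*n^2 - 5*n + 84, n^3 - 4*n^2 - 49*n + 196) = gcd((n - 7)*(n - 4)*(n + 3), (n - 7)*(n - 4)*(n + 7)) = n^2 - 11*n + 28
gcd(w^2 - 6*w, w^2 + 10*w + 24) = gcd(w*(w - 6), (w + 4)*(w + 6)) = 1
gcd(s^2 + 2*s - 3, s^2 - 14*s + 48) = 1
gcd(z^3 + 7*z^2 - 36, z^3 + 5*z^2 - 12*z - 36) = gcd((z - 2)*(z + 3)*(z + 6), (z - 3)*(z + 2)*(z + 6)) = z + 6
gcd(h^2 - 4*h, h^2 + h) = h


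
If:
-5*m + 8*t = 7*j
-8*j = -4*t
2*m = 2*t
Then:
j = 0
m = 0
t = 0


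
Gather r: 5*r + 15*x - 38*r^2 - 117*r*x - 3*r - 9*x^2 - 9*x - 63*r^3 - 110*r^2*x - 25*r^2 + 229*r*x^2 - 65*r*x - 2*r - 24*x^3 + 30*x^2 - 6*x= -63*r^3 + r^2*(-110*x - 63) + r*(229*x^2 - 182*x) - 24*x^3 + 21*x^2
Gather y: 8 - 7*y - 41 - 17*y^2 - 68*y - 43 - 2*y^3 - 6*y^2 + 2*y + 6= -2*y^3 - 23*y^2 - 73*y - 70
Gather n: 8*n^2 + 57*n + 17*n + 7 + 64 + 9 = 8*n^2 + 74*n + 80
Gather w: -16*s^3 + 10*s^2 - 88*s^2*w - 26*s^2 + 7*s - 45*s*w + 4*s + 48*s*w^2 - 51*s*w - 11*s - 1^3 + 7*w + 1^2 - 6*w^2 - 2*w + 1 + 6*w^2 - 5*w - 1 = -16*s^3 - 16*s^2 + 48*s*w^2 + w*(-88*s^2 - 96*s)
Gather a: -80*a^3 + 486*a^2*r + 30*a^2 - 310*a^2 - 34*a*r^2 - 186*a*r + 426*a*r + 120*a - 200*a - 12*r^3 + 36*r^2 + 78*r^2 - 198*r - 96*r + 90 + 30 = -80*a^3 + a^2*(486*r - 280) + a*(-34*r^2 + 240*r - 80) - 12*r^3 + 114*r^2 - 294*r + 120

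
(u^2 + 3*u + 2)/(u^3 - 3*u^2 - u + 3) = (u + 2)/(u^2 - 4*u + 3)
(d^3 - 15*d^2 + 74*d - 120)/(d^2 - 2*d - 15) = (d^2 - 10*d + 24)/(d + 3)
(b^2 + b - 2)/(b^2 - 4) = (b - 1)/(b - 2)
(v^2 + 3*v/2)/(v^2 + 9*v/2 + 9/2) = v/(v + 3)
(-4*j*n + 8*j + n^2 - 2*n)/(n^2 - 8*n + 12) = (-4*j + n)/(n - 6)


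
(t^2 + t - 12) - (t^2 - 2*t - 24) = 3*t + 12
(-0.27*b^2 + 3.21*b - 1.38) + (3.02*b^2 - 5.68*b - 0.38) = 2.75*b^2 - 2.47*b - 1.76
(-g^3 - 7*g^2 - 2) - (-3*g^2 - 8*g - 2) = -g^3 - 4*g^2 + 8*g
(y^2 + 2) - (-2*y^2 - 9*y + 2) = 3*y^2 + 9*y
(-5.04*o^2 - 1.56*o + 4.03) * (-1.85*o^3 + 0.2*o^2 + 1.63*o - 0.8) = 9.324*o^5 + 1.878*o^4 - 15.9827*o^3 + 2.2952*o^2 + 7.8169*o - 3.224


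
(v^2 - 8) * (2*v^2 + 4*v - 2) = 2*v^4 + 4*v^3 - 18*v^2 - 32*v + 16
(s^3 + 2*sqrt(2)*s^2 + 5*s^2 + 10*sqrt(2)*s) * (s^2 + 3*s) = s^5 + 2*sqrt(2)*s^4 + 8*s^4 + 15*s^3 + 16*sqrt(2)*s^3 + 30*sqrt(2)*s^2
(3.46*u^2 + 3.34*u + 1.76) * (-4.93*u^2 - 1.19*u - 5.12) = -17.0578*u^4 - 20.5836*u^3 - 30.3666*u^2 - 19.1952*u - 9.0112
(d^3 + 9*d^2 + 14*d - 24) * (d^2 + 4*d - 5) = d^5 + 13*d^4 + 45*d^3 - 13*d^2 - 166*d + 120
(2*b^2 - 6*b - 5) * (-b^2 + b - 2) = -2*b^4 + 8*b^3 - 5*b^2 + 7*b + 10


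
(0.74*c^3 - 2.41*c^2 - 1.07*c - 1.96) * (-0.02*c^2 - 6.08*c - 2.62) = -0.0148*c^5 - 4.451*c^4 + 12.7354*c^3 + 12.859*c^2 + 14.7202*c + 5.1352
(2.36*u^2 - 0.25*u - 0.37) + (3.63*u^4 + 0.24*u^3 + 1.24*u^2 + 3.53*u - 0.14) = 3.63*u^4 + 0.24*u^3 + 3.6*u^2 + 3.28*u - 0.51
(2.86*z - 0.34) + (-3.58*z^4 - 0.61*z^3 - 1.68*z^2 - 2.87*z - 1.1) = -3.58*z^4 - 0.61*z^3 - 1.68*z^2 - 0.0100000000000002*z - 1.44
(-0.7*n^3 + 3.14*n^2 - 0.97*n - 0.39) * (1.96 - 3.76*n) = 2.632*n^4 - 13.1784*n^3 + 9.8016*n^2 - 0.4348*n - 0.7644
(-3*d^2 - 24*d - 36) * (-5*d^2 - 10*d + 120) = 15*d^4 + 150*d^3 + 60*d^2 - 2520*d - 4320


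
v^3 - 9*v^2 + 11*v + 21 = (v - 7)*(v - 3)*(v + 1)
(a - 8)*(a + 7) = a^2 - a - 56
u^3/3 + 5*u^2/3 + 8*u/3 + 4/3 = (u/3 + 1/3)*(u + 2)^2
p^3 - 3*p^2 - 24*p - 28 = (p - 7)*(p + 2)^2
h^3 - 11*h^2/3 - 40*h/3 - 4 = (h - 6)*(h + 1/3)*(h + 2)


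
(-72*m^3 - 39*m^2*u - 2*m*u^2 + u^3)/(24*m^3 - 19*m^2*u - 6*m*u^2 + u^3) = (3*m + u)/(-m + u)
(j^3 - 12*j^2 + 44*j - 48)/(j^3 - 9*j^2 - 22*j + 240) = (j^2 - 6*j + 8)/(j^2 - 3*j - 40)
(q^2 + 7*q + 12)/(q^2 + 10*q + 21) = (q + 4)/(q + 7)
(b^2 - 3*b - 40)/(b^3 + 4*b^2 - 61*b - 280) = 1/(b + 7)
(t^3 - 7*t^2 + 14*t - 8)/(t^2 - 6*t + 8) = t - 1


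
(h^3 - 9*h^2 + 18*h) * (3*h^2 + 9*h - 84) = 3*h^5 - 18*h^4 - 111*h^3 + 918*h^2 - 1512*h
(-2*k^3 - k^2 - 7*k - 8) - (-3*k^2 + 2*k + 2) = -2*k^3 + 2*k^2 - 9*k - 10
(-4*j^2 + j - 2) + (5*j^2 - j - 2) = j^2 - 4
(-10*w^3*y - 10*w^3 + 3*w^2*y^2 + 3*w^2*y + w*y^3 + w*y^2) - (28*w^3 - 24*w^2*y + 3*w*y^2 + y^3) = -10*w^3*y - 38*w^3 + 3*w^2*y^2 + 27*w^2*y + w*y^3 - 2*w*y^2 - y^3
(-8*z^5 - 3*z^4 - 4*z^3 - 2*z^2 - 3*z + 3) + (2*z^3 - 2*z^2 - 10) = -8*z^5 - 3*z^4 - 2*z^3 - 4*z^2 - 3*z - 7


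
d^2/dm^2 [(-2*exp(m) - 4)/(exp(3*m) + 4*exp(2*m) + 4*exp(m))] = 4*(-2*exp(2*m) - 3*exp(m) - 2)*exp(-m)/(exp(3*m) + 6*exp(2*m) + 12*exp(m) + 8)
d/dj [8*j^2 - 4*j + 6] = 16*j - 4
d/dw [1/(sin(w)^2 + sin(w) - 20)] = -(2*sin(w) + 1)*cos(w)/(sin(w)^2 + sin(w) - 20)^2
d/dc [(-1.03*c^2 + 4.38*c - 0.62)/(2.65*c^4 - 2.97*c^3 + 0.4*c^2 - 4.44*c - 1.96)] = (5.459*c^5 - 37.8801*c^4 + 32.5892*c^3 - 2.703*c^2 + 4.5336*c - 11.3376)/(7.0225*c^8 - 15.741*c^7 + 10.9409*c^6 - 25.908*c^5 + 16.1456*c^4 + 8.0904*c^3 + 18.1456*c^2 + 17.4048*c + 3.8416)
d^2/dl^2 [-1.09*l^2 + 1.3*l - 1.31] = -2.18000000000000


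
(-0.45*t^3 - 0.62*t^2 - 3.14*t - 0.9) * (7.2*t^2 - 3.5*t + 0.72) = -3.24*t^5 - 2.889*t^4 - 20.762*t^3 + 4.0636*t^2 + 0.8892*t - 0.648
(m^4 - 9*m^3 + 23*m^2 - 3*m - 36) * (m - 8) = m^5 - 17*m^4 + 95*m^3 - 187*m^2 - 12*m + 288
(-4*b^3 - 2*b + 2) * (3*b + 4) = -12*b^4 - 16*b^3 - 6*b^2 - 2*b + 8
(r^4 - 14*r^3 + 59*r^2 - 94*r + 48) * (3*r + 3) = 3*r^5 - 39*r^4 + 135*r^3 - 105*r^2 - 138*r + 144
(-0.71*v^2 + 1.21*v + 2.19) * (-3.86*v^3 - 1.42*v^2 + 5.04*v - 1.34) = 2.7406*v^5 - 3.6624*v^4 - 13.75*v^3 + 3.94*v^2 + 9.4162*v - 2.9346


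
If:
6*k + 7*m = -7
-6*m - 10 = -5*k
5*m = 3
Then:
No Solution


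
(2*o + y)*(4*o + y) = 8*o^2 + 6*o*y + y^2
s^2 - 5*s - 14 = (s - 7)*(s + 2)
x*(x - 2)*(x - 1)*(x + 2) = x^4 - x^3 - 4*x^2 + 4*x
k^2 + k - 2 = (k - 1)*(k + 2)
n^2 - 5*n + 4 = (n - 4)*(n - 1)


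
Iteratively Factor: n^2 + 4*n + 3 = (n + 1)*(n + 3)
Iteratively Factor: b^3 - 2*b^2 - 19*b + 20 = (b + 4)*(b^2 - 6*b + 5) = (b - 1)*(b + 4)*(b - 5)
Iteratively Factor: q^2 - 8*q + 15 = (q - 5)*(q - 3)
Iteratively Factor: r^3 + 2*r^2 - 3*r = (r - 1)*(r^2 + 3*r) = r*(r - 1)*(r + 3)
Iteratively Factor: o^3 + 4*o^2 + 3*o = (o + 3)*(o^2 + o) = (o + 1)*(o + 3)*(o)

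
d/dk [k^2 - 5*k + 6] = 2*k - 5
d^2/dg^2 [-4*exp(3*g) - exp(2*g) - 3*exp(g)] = (-36*exp(2*g) - 4*exp(g) - 3)*exp(g)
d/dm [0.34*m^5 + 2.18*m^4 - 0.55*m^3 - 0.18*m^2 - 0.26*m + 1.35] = 1.7*m^4 + 8.72*m^3 - 1.65*m^2 - 0.36*m - 0.26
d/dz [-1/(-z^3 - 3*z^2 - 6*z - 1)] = 3*(-z^2 - 2*z - 2)/(z^3 + 3*z^2 + 6*z + 1)^2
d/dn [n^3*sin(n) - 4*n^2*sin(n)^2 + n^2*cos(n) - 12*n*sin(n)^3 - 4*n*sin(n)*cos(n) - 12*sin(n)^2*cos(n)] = n^3*cos(n) + 2*n^2*sin(n) - 4*n^2*sin(2*n) - 7*n*cos(n) + 9*n*cos(3*n) - 4*n - 6*sin(n) - 2*sin(2*n) - 6*sin(3*n)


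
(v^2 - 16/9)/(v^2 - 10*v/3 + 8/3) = (v + 4/3)/(v - 2)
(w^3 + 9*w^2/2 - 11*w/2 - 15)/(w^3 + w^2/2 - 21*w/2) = (2*w^3 + 9*w^2 - 11*w - 30)/(w*(2*w^2 + w - 21))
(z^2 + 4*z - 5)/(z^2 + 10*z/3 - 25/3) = 3*(z - 1)/(3*z - 5)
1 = 1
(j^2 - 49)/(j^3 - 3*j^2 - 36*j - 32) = (49 - j^2)/(-j^3 + 3*j^2 + 36*j + 32)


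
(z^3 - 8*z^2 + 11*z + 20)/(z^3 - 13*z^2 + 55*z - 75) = (z^2 - 3*z - 4)/(z^2 - 8*z + 15)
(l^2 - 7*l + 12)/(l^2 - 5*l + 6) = (l - 4)/(l - 2)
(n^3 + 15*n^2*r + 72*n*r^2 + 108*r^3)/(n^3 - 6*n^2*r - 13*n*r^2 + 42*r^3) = (n^2 + 12*n*r + 36*r^2)/(n^2 - 9*n*r + 14*r^2)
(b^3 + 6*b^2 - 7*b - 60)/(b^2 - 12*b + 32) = (b^3 + 6*b^2 - 7*b - 60)/(b^2 - 12*b + 32)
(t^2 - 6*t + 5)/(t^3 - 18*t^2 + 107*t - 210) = (t - 1)/(t^2 - 13*t + 42)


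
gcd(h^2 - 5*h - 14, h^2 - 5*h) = 1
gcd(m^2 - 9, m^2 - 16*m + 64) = 1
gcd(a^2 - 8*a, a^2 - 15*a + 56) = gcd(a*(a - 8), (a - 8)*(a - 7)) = a - 8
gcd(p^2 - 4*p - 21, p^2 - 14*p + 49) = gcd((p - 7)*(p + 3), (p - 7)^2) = p - 7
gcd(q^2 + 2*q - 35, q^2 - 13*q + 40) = q - 5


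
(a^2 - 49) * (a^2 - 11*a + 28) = a^4 - 11*a^3 - 21*a^2 + 539*a - 1372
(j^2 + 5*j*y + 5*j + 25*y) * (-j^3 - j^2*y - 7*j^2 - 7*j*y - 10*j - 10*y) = -j^5 - 6*j^4*y - 12*j^4 - 5*j^3*y^2 - 72*j^3*y - 45*j^3 - 60*j^2*y^2 - 270*j^2*y - 50*j^2 - 225*j*y^2 - 300*j*y - 250*y^2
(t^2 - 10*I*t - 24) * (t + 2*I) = t^3 - 8*I*t^2 - 4*t - 48*I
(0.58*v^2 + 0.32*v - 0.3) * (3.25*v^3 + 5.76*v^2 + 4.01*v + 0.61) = 1.885*v^5 + 4.3808*v^4 + 3.194*v^3 - 0.0910000000000002*v^2 - 1.0078*v - 0.183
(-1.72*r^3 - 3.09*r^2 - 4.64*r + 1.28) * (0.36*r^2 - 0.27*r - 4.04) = -0.6192*r^5 - 0.648*r^4 + 6.1127*r^3 + 14.1972*r^2 + 18.4*r - 5.1712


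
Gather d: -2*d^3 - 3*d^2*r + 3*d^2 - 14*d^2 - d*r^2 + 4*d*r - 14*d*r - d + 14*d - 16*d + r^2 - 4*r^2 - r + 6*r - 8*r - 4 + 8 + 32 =-2*d^3 + d^2*(-3*r - 11) + d*(-r^2 - 10*r - 3) - 3*r^2 - 3*r + 36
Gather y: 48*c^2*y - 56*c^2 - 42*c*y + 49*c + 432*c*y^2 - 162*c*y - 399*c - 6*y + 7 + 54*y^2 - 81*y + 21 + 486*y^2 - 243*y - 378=-56*c^2 - 350*c + y^2*(432*c + 540) + y*(48*c^2 - 204*c - 330) - 350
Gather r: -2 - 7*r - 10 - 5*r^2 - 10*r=-5*r^2 - 17*r - 12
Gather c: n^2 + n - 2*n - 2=n^2 - n - 2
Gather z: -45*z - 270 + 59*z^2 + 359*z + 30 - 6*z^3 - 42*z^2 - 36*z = -6*z^3 + 17*z^2 + 278*z - 240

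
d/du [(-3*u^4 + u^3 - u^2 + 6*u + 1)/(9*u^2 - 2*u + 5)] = (-54*u^5 + 27*u^4 - 64*u^3 - 37*u^2 - 28*u + 32)/(81*u^4 - 36*u^3 + 94*u^2 - 20*u + 25)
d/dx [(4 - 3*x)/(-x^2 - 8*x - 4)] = (-3*x^2 + 8*x + 44)/(x^4 + 16*x^3 + 72*x^2 + 64*x + 16)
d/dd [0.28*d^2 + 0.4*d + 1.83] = 0.56*d + 0.4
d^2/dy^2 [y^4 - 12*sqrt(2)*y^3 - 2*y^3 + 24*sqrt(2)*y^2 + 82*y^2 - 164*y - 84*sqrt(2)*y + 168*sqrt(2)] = 12*y^2 - 72*sqrt(2)*y - 12*y + 48*sqrt(2) + 164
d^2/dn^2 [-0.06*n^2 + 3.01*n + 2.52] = -0.120000000000000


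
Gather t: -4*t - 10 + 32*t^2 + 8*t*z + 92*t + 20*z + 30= 32*t^2 + t*(8*z + 88) + 20*z + 20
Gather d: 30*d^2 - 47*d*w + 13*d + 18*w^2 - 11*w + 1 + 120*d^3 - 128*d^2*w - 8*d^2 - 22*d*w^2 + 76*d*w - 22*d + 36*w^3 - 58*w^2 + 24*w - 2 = 120*d^3 + d^2*(22 - 128*w) + d*(-22*w^2 + 29*w - 9) + 36*w^3 - 40*w^2 + 13*w - 1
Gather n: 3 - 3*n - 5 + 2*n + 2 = -n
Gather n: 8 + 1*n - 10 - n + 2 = 0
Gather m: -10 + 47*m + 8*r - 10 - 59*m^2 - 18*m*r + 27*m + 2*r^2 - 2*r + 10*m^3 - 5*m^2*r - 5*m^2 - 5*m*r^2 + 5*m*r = 10*m^3 + m^2*(-5*r - 64) + m*(-5*r^2 - 13*r + 74) + 2*r^2 + 6*r - 20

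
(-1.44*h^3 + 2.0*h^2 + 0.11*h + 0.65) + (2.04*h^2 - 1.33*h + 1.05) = -1.44*h^3 + 4.04*h^2 - 1.22*h + 1.7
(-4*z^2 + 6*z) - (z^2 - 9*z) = -5*z^2 + 15*z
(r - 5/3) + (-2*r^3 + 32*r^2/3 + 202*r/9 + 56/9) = -2*r^3 + 32*r^2/3 + 211*r/9 + 41/9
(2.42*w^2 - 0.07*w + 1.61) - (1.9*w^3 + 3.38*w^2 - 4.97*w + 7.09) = -1.9*w^3 - 0.96*w^2 + 4.9*w - 5.48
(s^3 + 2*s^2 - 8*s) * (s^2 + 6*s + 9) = s^5 + 8*s^4 + 13*s^3 - 30*s^2 - 72*s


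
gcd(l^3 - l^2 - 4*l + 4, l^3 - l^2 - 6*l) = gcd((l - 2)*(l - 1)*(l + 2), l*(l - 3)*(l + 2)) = l + 2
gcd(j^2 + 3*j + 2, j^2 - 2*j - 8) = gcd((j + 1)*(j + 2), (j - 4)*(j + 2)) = j + 2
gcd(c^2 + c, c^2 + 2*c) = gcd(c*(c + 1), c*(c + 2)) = c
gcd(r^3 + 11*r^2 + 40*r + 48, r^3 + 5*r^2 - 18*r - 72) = r + 3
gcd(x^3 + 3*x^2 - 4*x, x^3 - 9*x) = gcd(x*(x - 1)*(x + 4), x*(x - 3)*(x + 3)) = x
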